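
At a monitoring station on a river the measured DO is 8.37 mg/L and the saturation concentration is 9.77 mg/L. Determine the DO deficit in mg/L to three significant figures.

D = C_s − C = 9.77 − 8.37 = 1.40 mg/L.

D ≈ 1.40 mg/L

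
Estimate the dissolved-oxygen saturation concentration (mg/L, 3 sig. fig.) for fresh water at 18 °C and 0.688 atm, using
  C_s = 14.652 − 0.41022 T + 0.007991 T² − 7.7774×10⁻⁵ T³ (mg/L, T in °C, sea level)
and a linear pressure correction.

C_s ≈ 6.47 mg/L

At sea level: C_s = 14.652 − 0.41022×18 + 0.007991×18² − 7.7774×10⁻⁵×18³ = 9.404 mg/L.
Pressure correction: C_s' = 9.404 × 0.688 = 6.470 mg/L.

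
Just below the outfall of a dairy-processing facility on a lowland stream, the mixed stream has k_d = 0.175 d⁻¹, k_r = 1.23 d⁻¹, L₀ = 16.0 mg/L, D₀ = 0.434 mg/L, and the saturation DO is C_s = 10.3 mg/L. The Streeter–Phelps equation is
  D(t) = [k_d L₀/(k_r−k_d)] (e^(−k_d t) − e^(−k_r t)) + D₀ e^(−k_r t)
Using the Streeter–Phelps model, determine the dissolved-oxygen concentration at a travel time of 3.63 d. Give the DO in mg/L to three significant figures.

k_d L₀/(k_r−k_d) = 0.175×16.0/(1.23−0.175) = 2.800/1.055 = 2.654 mg/L.
e^(−k_d t) = e^(−0.175×3.630) = 0.5298; e^(−k_r t) = e^(−1.23×3.630) = 0.01151.
D = 2.654 × (0.5298 − 0.01151) + 0.434 × 0.01151 = 1.376 + 0.004994 = 1.381 mg/L.
DO = C_s − D = 10.3 − 1.381 = 8.919 mg/L.

DO ≈ 8.92 mg/L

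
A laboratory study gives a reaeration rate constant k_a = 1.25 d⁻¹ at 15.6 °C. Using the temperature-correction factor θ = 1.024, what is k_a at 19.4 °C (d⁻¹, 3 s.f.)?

k_a(T₂) = k_a(T₁) · θ^(T₂−T₁) = 1.25 × 1.024^(19.4−15.6)
= 1.25 × 1.024^3.80 = 1.25 × 1.094 = 1.368 d⁻¹.

k_a ≈ 1.37 d⁻¹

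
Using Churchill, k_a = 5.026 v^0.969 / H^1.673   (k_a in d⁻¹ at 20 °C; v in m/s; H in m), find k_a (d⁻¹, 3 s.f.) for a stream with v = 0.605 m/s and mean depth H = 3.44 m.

k_a ≈ 0.391 d⁻¹

k_a = 5.026 × 0.605^0.969 / 3.44^1.673 = 5.026 × 0.6145 / 7.901 = 0.3909 d⁻¹.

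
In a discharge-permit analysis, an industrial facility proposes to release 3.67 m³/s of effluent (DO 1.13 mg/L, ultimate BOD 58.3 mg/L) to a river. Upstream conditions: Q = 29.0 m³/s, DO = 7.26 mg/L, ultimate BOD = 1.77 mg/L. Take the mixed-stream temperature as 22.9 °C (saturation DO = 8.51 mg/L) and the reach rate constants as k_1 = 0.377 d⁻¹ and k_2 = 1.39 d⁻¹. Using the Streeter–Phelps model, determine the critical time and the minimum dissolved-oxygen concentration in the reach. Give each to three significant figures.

Mixed DO = (29.0×7.26 + 3.67×1.13)/(29.0+3.67) = 214.7/32.67 = 6.571 mg/L.
Mixed L₀ = (29.0×1.77 + 3.67×58.3)/(32.67) = 265.3/32.67 = 8.120 mg/L.
Initial deficit D₀ = C_s − DO₀ = 8.51 − 6.571 = 1.939 mg/L.
t_c = (1/1.013) ln[(1.39/0.377)(1 − 1.939×1.013/(0.377×8.120))] = 0.9872 × ln(1.322) = 0.2754 d.
D_c = (0.377/1.39) × 8.120 × e^(−0.377×0.2754) = 0.2712 × 8.120 × 0.9014 = 1.985 mg/L.
Minimum DO = 8.51 − 1.985 = 6.525 mg/L.

t_c ≈ 0.275 d; minimum DO ≈ 6.52 mg/L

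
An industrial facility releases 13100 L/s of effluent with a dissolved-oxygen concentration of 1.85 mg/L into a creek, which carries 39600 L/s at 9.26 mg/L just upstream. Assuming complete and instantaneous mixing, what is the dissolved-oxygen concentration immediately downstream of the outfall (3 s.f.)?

7.42 mg/L

Flow-weighted mixing: C = (Q_r C_r + Q_w C_w)/(Q_r + Q_w)
= (39600×9.26 + 13100×1.85)/(39600 + 13100) = 390900/52700 = 7.418 mg/L.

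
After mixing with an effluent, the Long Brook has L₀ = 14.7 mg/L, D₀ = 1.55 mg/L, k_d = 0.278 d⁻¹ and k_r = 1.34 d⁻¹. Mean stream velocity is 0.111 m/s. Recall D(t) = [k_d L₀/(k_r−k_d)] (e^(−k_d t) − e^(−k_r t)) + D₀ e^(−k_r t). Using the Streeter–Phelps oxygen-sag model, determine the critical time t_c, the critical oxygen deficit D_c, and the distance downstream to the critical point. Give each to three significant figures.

t_c ≈ 0.996 d; D_c ≈ 2.31 mg/L; x_c ≈ 9.55 km

t_c = [1/(k_r−k_d)] ln[(k_r/k_d)(1 − D₀(k_r−k_d)/(k_d L₀))]
= [1/(1.34−0.278)] ln[(1.34/0.278)(1 − 1.55×1.062/(0.278×14.7))]
= (1/1.062) ln[4.820 × 0.5972] = 0.9416 × ln(2.879) = 0.9416 × 1.057 = 0.9956 d.
D_c = (k_d/k_r) L₀ e^(−k_d t_c) = (0.278/1.34) × 14.7 × e^(−0.278×0.9956) = 0.2075 × 14.7 × 0.7582 = 2.312 mg/L.
x_c = v t_c = 0.111 m/s × 0.9956 d × 86400 s/d = 9548 m ≈ 9.55 km.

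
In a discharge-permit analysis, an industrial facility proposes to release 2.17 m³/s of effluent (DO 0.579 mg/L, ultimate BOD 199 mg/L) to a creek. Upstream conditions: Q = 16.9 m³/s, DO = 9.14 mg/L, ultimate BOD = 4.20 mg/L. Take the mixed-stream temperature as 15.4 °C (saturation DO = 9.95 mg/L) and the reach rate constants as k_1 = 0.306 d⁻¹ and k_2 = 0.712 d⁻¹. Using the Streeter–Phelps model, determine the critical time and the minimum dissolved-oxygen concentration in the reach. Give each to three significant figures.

Mixed DO = (16.9×9.14 + 2.17×0.579)/(16.9+2.17) = 155.7/19.07 = 8.166 mg/L.
Mixed L₀ = (16.9×4.20 + 2.17×199)/(19.07) = 502.8/19.07 = 26.37 mg/L.
Initial deficit D₀ = C_s − DO₀ = 9.95 − 8.166 = 1.784 mg/L.
t_c = (1/0.4060) ln[(0.712/0.306)(1 − 1.784×0.4060/(0.306×26.37))] = 2.463 × ln(2.118) = 1.848 d.
D_c = (0.306/0.712) × 26.37 × e^(−0.306×1.848) = 0.4298 × 26.37 × 0.5680 = 6.437 mg/L.
Minimum DO = 9.95 − 6.437 = 3.513 mg/L.

t_c ≈ 1.85 d; minimum DO ≈ 3.51 mg/L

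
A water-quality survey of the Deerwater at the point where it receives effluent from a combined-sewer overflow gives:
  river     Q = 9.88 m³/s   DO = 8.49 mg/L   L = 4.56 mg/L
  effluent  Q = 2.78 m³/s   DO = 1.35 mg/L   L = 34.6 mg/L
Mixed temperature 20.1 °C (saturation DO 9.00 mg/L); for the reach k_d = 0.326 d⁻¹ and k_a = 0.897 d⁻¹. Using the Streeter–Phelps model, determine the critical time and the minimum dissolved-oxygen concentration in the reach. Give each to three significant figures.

Mixed DO = (9.88×8.49 + 2.78×1.35)/(9.88+2.78) = 87.63/12.66 = 6.922 mg/L.
Mixed L₀ = (9.88×4.56 + 2.78×34.6)/(12.66) = 141.2/12.66 = 11.16 mg/L.
Initial deficit D₀ = C_s − DO₀ = 9.00 − 6.922 = 2.078 mg/L.
t_c = (1/0.5710) ln[(0.897/0.326)(1 − 2.078×0.5710/(0.326×11.16))] = 1.751 × ln(1.854) = 1.081 d.
D_c = (0.326/0.897) × 11.16 × e^(−0.326×1.081) = 0.3634 × 11.16 × 0.7030 = 2.850 mg/L.
Minimum DO = 9.00 − 2.850 = 6.150 mg/L.

t_c ≈ 1.08 d; minimum DO ≈ 6.15 mg/L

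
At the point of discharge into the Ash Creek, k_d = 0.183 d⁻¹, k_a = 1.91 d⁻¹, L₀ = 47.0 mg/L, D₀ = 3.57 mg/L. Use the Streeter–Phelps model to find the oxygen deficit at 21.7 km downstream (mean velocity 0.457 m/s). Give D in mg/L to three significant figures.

D ≈ 4.01 mg/L

Travel time t = x/v = 21.7 km / (0.457 m/s) = 21700 m / 0.457 m/s = 47480 s = 0.5496 d.
k_d L₀/(k_a−k_d) = 0.183×47.0/(1.91−0.183) = 8.601/1.727 = 4.980 mg/L.
e^(−k_d t) = e^(−0.183×0.5496) = 0.9043; e^(−k_a t) = e^(−1.91×0.5496) = 0.3500.
D = 4.980 × (0.9043 − 0.3500) + 3.57 × 0.3500 = 2.760 + 1.250 = 4.010 mg/L.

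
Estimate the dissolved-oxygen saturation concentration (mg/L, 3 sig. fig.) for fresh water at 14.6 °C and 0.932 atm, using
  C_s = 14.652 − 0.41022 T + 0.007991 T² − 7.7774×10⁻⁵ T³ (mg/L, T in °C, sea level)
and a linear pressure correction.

At sea level: C_s = 14.652 − 0.41022×14.6 + 0.007991×14.6² − 7.7774×10⁻⁵×14.6³ = 10.12 mg/L.
Pressure correction: C_s' = 10.12 × 0.932 = 9.436 mg/L.

C_s ≈ 9.44 mg/L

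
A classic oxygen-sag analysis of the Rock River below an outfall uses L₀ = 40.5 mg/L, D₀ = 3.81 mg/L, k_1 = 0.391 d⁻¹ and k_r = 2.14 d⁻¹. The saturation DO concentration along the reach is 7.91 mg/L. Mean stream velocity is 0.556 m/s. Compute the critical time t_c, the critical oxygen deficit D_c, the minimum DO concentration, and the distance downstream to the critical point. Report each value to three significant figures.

At the critical point dD/dt = 0, so k_1 L₀ e^(−k_1 t) = k_r D. Substituting D(t) from the Streeter–Phelps equation and solving for t gives
t_c = ln[(k_r/k_1)(1 − D₀(k_r−k_1)/(k_1 L₀))] / (k_r−k_1).
Here k_r−k_1 = 1.749 d⁻¹ and 1 − D₀(k_r−k_1)/(k_1 L₀) = 1 − 3.81×1.749/(0.391×40.5) = 0.5792, so
t_c = ln(5.473 × 0.5792) / 1.749 = 1.154 / 1.749 = 0.6597 d.
D_c = (k_1/k_r) L₀ e^(−k_1 t_c) = (0.391/2.14) × 40.5 × e^(−0.391×0.6597) = 0.1827 × 40.5 × 0.7727 = 5.717 mg/L.
Minimum DO = C_s − D_c = 7.91 − 5.717 = 2.193 mg/L.
x_c = v t_c = 0.556 m/s × 0.6597 d × 86400 s/d = 31690 m ≈ 31.7 km.

t_c ≈ 0.660 d; D_c ≈ 5.72 mg/L; min DO ≈ 2.19 mg/L; x_c ≈ 31.7 km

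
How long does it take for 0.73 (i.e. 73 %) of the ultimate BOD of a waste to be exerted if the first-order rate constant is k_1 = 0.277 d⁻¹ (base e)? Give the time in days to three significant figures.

t ≈ 4.73 d

y/L₀ = 1 − e^(−k_1 t) = 0.73 ⇒ e^(−k_1 t) = 0.270
t = −ln(0.270) / 0.277 = 1.309 / 0.277 = 4.727 d.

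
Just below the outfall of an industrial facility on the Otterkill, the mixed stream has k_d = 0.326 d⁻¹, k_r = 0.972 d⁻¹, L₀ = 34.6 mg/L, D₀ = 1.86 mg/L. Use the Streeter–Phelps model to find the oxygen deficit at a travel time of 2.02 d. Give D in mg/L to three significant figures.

k_d L₀/(k_r−k_d) = 0.326×34.6/(0.972−0.326) = 11.28/0.6460 = 17.46 mg/L.
e^(−k_d t) = e^(−0.326×2.020) = 0.5176; e^(−k_r t) = e^(−0.972×2.020) = 0.1404.
D = 17.46 × (0.5176 − 0.1404) + 1.86 × 0.1404 = 6.587 + 0.2611 = 6.848 mg/L.

D ≈ 6.85 mg/L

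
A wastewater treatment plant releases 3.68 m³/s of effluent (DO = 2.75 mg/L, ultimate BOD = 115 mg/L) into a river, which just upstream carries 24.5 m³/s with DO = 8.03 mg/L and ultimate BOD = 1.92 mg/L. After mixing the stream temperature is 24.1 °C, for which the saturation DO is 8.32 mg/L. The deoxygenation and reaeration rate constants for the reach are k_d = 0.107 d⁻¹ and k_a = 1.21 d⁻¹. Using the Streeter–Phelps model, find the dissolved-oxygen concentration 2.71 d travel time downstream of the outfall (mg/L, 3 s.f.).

DO ≈ 7.13 mg/L

Mixed DO = (24.5×8.03 + 3.68×2.75)/(24.5+3.68) = 206.9/28.18 = 7.340 mg/L.
Mixed L₀ = (24.5×1.92 + 3.68×115)/(28.18) = 470.2/28.18 = 16.69 mg/L.
Initial deficit D₀ = C_s − DO₀ = 8.32 − 7.340 = 0.9795 mg/L.
D(2.71) = [0.107×16.69/(1.21−0.107)](e^(−0.107×2.71) − e^(−1.21×2.71)) + 0.9795 e^(−1.21×2.71)
= 1.619 × (0.7483 − 0.03766) + 0.9795 × 0.03766 = 1.187 mg/L.
DO = 8.32 − 1.187 = 7.133 mg/L.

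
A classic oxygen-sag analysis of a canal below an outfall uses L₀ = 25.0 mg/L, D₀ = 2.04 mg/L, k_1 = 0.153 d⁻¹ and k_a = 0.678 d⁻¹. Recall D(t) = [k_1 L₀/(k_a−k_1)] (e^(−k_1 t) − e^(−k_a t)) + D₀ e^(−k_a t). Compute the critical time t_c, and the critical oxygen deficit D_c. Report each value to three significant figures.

At the critical point dD/dt = 0, so k_1 L₀ e^(−k_1 t) = k_a D. Substituting D(t) from the Streeter–Phelps equation and solving for t gives
t_c = ln[(k_a/k_1)(1 − D₀(k_a−k_1)/(k_1 L₀))] / (k_a−k_1).
Here k_a−k_1 = 0.5250 d⁻¹ and 1 − D₀(k_a−k_1)/(k_1 L₀) = 1 − 2.04×0.5250/(0.153×25.0) = 0.7200, so
t_c = ln(4.431 × 0.7200) / 0.5250 = 1.160 / 0.5250 = 2.210 d.
D_c = (k_1/k_a) L₀ e^(−k_1 t_c) = (0.153/0.678) × 25.0 × e^(−0.153×2.210) = 0.2257 × 25.0 × 0.7131 = 4.023 mg/L.

t_c ≈ 2.21 d; D_c ≈ 4.02 mg/L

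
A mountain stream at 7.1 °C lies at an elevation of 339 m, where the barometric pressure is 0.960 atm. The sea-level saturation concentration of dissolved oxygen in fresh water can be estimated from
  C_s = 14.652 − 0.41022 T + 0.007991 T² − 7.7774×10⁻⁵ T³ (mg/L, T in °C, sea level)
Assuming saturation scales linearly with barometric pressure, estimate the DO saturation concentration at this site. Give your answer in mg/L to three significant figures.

At sea level: C_s = 14.652 − 0.41022×7.1 + 0.007991×7.1² − 7.7774×10⁻⁵×7.1³ = 12.11 mg/L.
Pressure correction: C_s' = 12.11 × 0.960 = 11.63 mg/L.

C_s ≈ 11.6 mg/L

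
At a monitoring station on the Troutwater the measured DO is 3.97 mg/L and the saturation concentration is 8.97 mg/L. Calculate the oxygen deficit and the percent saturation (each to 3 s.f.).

D ≈ 5.00 mg/L; 44.3 % saturation

D = C_s − C = 8.97 − 3.97 = 5.00 mg/L.
% saturation = 3.97/8.97 × 100 = 44.3 %.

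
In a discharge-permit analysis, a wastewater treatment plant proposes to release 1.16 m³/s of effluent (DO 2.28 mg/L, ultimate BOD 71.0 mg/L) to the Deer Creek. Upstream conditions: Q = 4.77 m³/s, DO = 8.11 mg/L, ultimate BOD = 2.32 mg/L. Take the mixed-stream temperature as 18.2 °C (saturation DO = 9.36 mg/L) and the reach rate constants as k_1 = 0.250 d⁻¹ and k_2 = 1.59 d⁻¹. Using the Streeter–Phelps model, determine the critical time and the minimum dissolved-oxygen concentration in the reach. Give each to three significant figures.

Mixed DO = (4.77×8.11 + 1.16×2.28)/(4.77+1.16) = 41.33/5.930 = 6.970 mg/L.
Mixed L₀ = (4.77×2.32 + 1.16×71.0)/(5.930) = 93.43/5.930 = 15.75 mg/L.
Initial deficit D₀ = C_s − DO₀ = 9.36 − 6.970 = 2.390 mg/L.
t_c = (1/1.340) ln[(1.59/0.250)(1 − 2.390×1.340/(0.250×15.75))] = 0.7463 × ln(1.188) = 0.1284 d.
D_c = (0.250/1.59) × 15.75 × e^(−0.250×0.1284) = 0.1572 × 15.75 × 0.9684 = 2.399 mg/L.
Minimum DO = 9.36 − 2.399 = 6.961 mg/L.

t_c ≈ 0.128 d; minimum DO ≈ 6.96 mg/L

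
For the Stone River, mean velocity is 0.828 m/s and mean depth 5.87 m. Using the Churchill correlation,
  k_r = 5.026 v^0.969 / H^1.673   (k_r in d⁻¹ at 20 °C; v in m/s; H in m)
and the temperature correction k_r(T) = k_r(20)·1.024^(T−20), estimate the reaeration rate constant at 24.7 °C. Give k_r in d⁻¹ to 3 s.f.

k_r(20) = 5.026 × 0.828^0.969 / 5.87^1.673 = 5.026 × 0.8329 / 19.32 = 0.2167 d⁻¹.
k_r(24.7) = 0.2167 × 1.024^(24.7−20) = 0.2167 × 1.118 = 0.2423 d⁻¹.

k_r ≈ 0.242 d⁻¹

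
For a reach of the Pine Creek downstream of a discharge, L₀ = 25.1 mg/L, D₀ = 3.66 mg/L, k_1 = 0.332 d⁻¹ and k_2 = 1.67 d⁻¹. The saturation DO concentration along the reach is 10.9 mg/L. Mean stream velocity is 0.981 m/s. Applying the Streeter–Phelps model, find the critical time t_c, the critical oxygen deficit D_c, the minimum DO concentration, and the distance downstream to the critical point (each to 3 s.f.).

At the critical point dD/dt = 0, so k_1 L₀ e^(−k_1 t) = k_2 D. Substituting D(t) from the Streeter–Phelps equation and solving for t gives
t_c = ln[(k_2/k_1)(1 − D₀(k_2−k_1)/(k_1 L₀))] / (k_2−k_1).
Here k_2−k_1 = 1.338 d⁻¹ and 1 − D₀(k_2−k_1)/(k_1 L₀) = 1 − 3.66×1.338/(0.332×25.1) = 0.4123, so
t_c = ln(5.030 × 0.4123) / 1.338 = 0.7295 / 1.338 = 0.5452 d.
L(t_c) = L₀ e^(−k_1 t_c) = 25.1 × 0.8344 = 20.94 mg/L, and at the critical point k_2 D_c = k_1 L, so D_c = (0.332/1.67) × 20.94 = 4.164 mg/L.
Minimum DO = C_s − D_c = 10.9 − 4.164 = 6.736 mg/L.
x_c = v t_c = 0.981 m/s × 0.5452 d × 86400 s/d = 46210 m ≈ 46.2 km.

t_c ≈ 0.545 d; D_c ≈ 4.16 mg/L; min DO ≈ 6.74 mg/L; x_c ≈ 46.2 km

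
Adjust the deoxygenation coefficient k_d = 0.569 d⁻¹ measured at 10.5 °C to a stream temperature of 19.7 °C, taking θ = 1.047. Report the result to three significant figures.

k_d ≈ 0.868 d⁻¹

k_d(T₂) = k_d(T₁) · θ^(T₂−T₁) = 0.569 × 1.047^(19.7−10.5)
= 0.569 × 1.047^9.20 = 0.569 × 1.526 = 0.8682 d⁻¹.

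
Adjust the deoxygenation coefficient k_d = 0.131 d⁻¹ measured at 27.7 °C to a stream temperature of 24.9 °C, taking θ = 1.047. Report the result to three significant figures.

k_d ≈ 0.115 d⁻¹

k_d(T₂) = k_d(T₁) · θ^(T₂−T₁) = 0.131 × 1.047^(24.9−27.7)
= 0.131 × 1.047^-2.80 = 0.131 × 0.8793 = 0.1152 d⁻¹.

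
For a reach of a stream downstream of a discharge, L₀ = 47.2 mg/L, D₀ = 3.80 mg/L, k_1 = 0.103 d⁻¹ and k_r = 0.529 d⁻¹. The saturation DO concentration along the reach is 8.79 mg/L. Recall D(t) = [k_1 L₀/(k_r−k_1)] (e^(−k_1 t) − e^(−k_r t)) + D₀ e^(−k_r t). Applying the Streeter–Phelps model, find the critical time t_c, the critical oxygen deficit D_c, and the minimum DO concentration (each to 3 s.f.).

t_c = [1/(k_r−k_1)] ln[(k_r/k_1)(1 − D₀(k_r−k_1)/(k_1 L₀))]
= [1/(0.529−0.103)] ln[(0.529/0.103)(1 − 3.80×0.4260/(0.103×47.2))]
= (1/0.4260) ln[5.136 × 0.6670] = 2.347 × ln(3.426) = 2.347 × 1.231 = 2.890 d.
D_c = (k_1/k_r) L₀ e^(−k_1 t_c) = (0.103/0.529) × 47.2 × e^(−0.103×2.890) = 0.1947 × 47.2 × 0.7425 = 6.824 mg/L.
Minimum DO = C_s − D_c = 8.79 − 6.824 = 1.966 mg/L.

t_c ≈ 2.89 d; D_c ≈ 6.82 mg/L; min DO ≈ 1.97 mg/L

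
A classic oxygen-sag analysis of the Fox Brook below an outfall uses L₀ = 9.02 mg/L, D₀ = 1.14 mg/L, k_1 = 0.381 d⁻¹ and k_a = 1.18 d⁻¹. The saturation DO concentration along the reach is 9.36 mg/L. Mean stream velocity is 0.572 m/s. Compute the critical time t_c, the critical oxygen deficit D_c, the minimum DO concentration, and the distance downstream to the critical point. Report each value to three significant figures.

t_c ≈ 1.03 d; D_c ≈ 1.97 mg/L; min DO ≈ 7.39 mg/L; x_c ≈ 50.9 km

At the critical point dD/dt = 0, so k_1 L₀ e^(−k_1 t) = k_a D. Substituting D(t) from the Streeter–Phelps equation and solving for t gives
t_c = ln[(k_a/k_1)(1 − D₀(k_a−k_1)/(k_1 L₀))] / (k_a−k_1).
Here k_a−k_1 = 0.7990 d⁻¹ and 1 − D₀(k_a−k_1)/(k_1 L₀) = 1 − 1.14×0.7990/(0.381×9.02) = 0.7350, so
t_c = ln(3.097 × 0.7350) / 0.7990 = 0.8225 / 0.7990 = 1.029 d.
D_c = (k_1/k_a) L₀ e^(−k_1 t_c) = (0.381/1.18) × 9.02 × e^(−0.381×1.029) = 0.3229 × 9.02 × 0.6756 = 1.967 mg/L.
Minimum DO = C_s − D_c = 9.36 − 1.967 = 7.393 mg/L.
x_c = v t_c = 0.572 m/s × 1.029 d × 86400 s/d = 50880 m ≈ 50.9 km.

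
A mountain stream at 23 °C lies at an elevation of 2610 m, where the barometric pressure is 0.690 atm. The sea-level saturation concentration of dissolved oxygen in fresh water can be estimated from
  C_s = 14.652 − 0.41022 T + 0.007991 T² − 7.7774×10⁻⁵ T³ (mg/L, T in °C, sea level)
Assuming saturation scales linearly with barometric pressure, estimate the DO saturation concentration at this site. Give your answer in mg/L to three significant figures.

C_s ≈ 5.86 mg/L

At sea level: C_s = 14.652 − 0.41022×23 + 0.007991×23² − 7.7774×10⁻⁵×23³ = 8.498 mg/L.
Pressure correction: C_s' = 8.498 × 0.690 = 5.864 mg/L.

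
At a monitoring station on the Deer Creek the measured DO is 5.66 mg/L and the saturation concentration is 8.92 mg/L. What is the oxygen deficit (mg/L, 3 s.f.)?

D ≈ 3.26 mg/L

D = C_s − C = 8.92 − 5.66 = 3.26 mg/L.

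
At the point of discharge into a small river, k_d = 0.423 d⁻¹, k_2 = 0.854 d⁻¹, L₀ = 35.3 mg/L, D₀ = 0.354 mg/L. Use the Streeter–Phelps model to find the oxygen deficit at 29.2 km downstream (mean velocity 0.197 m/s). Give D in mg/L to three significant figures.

Travel time t = x/v = 29.2 km / (0.197 m/s) = 29200 m / 0.197 m/s = 148200 s = 1.716 d.
k_d L₀/(k_2−k_d) = 0.423×35.3/(0.854−0.423) = 14.93/0.4310 = 34.64 mg/L.
e^(−k_d t) = e^(−0.423×1.716) = 0.4840; e^(−k_2 t) = e^(−0.854×1.716) = 0.2311.
D = 34.64 × (0.4840 − 0.2311) + 0.354 × 0.2311 = 8.763 + 0.08180 = 8.845 mg/L.

D ≈ 8.84 mg/L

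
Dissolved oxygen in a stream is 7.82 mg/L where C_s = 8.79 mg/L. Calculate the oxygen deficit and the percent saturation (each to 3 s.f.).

D ≈ 0.970 mg/L; 89.0 % saturation

D = C_s − C = 8.79 − 7.82 = 0.970 mg/L.
% saturation = 7.82/8.79 × 100 = 89.0 %.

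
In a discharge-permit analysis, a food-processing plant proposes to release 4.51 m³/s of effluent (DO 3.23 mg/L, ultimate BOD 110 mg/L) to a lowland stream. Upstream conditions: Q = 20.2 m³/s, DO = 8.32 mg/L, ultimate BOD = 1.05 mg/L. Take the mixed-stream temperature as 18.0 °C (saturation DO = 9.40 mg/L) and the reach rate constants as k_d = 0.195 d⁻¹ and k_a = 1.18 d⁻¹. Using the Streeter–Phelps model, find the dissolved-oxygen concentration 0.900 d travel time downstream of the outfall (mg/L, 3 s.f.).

DO ≈ 6.66 mg/L

Mixed DO = (20.2×8.32 + 4.51×3.23)/(20.2+4.51) = 182.6/24.71 = 7.391 mg/L.
Mixed L₀ = (20.2×1.05 + 4.51×110)/(24.71) = 517.3/24.71 = 20.94 mg/L.
Initial deficit D₀ = C_s − DO₀ = 9.40 − 7.391 = 2.009 mg/L.
D(0.900) = [0.195×20.94/(1.18−0.195)](e^(−0.195×0.900) − e^(−1.18×0.900)) + 2.009 e^(−1.18×0.900)
= 4.145 × (0.8390 − 0.3458) + 2.009 × 0.3458 = 2.739 mg/L.
DO = 9.40 − 2.739 = 6.661 mg/L.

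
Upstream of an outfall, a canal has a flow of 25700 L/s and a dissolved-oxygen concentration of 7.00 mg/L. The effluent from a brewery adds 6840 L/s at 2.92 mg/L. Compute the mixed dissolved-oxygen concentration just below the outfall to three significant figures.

Flow-weighted mixing: C = (Q_r C_r + Q_w C_w)/(Q_r + Q_w)
= (25700×7.00 + 6840×2.92)/(25700 + 6840) = 199900/32540 = 6.142 mg/L.

6.14 mg/L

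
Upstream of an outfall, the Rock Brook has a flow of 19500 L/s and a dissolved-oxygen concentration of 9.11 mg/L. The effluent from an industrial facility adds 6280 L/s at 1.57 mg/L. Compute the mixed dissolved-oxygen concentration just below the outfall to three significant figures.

7.27 mg/L

Flow-weighted mixing: C = (Q_r C_r + Q_w C_w)/(Q_r + Q_w)
= (19500×9.11 + 6280×1.57)/(19500 + 6280) = 187500/25780 = 7.273 mg/L.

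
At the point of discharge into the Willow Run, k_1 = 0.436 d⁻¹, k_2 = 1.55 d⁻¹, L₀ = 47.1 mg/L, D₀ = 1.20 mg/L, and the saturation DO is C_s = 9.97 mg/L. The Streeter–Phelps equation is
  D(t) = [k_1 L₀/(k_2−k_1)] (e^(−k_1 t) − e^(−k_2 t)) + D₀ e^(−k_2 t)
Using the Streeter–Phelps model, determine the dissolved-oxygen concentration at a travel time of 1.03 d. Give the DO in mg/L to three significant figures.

k_1 L₀/(k_2−k_1) = 0.436×47.1/(1.55−0.436) = 20.54/1.114 = 18.43 mg/L.
e^(−k_1 t) = e^(−0.436×1.030) = 0.6382; e^(−k_2 t) = e^(−1.55×1.030) = 0.2026.
D = 18.43 × (0.6382 − 0.2026) + 1.20 × 0.2026 = 8.030 + 0.2431 = 8.273 mg/L.
DO = C_s − D = 9.97 − 8.273 = 1.697 mg/L.

DO ≈ 1.70 mg/L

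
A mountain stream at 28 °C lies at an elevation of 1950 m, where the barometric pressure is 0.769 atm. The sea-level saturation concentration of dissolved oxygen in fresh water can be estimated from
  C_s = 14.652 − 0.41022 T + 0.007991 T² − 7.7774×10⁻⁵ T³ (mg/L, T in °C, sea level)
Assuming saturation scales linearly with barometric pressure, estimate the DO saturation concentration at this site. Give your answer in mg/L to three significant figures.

At sea level: C_s = 14.652 − 0.41022×28 + 0.007991×28² − 7.7774×10⁻⁵×28³ = 7.723 mg/L.
Pressure correction: C_s' = 7.723 × 0.769 = 5.939 mg/L.

C_s ≈ 5.94 mg/L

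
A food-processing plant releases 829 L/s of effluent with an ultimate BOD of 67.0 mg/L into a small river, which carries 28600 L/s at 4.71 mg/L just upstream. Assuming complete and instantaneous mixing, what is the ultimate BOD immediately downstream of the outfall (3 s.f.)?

Flow-weighted mixing: C = (Q_r C_r + Q_w C_w)/(Q_r + Q_w)
= (28600×4.71 + 829×67.0)/(28600 + 829) = 190200/29430 = 6.465 mg/L.

6.46 mg/L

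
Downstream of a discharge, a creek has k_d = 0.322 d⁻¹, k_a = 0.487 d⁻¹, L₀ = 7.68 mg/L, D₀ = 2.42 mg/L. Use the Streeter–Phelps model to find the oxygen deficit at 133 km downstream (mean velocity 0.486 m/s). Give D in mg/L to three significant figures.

Travel time t = x/v = 133 km / (0.486 m/s) = 133000 m / 0.486 m/s = 273700 s = 3.167 d.
k_d L₀/(k_a−k_d) = 0.322×7.68/(0.487−0.322) = 2.473/0.1650 = 14.99 mg/L.
e^(−k_d t) = e^(−0.322×3.167) = 0.3606; e^(−k_a t) = e^(−0.487×3.167) = 0.2138.
D = 14.99 × (0.3606 − 0.2138) + 2.42 × 0.2138 = 2.200 + 0.5175 = 2.718 mg/L.

D ≈ 2.72 mg/L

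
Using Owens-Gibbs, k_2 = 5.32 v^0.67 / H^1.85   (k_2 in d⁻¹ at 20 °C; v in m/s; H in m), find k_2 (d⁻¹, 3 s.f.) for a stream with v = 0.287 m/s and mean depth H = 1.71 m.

k_2 ≈ 0.854 d⁻¹

k_2 = 5.32 × 0.287^0.67 / 1.71^1.85 = 5.32 × 0.4333 / 2.698 = 0.8544 d⁻¹.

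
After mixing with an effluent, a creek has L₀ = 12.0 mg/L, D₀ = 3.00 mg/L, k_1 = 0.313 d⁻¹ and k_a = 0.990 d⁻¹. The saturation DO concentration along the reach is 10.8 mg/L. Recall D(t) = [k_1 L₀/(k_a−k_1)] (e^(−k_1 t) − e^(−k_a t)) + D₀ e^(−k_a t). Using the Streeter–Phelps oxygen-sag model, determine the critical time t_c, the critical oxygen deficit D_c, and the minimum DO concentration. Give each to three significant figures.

At the critical point dD/dt = 0, so k_1 L₀ e^(−k_1 t) = k_a D. Substituting D(t) from the Streeter–Phelps equation and solving for t gives
t_c = ln[(k_a/k_1)(1 − D₀(k_a−k_1)/(k_1 L₀))] / (k_a−k_1).
Here k_a−k_1 = 0.6770 d⁻¹ and 1 − D₀(k_a−k_1)/(k_1 L₀) = 1 − 3.00×0.6770/(0.313×12.0) = 0.4593, so
t_c = ln(3.163 × 0.4593) / 0.6770 = 0.3734 / 0.6770 = 0.5515 d.
L(t_c) = L₀ e^(−k_1 t_c) = 12.0 × 0.8415 = 10.10 mg/L, and at the critical point k_a D_c = k_1 L, so D_c = (0.313/0.990) × 10.10 = 3.192 mg/L.
Minimum DO = C_s − D_c = 10.8 − 3.192 = 7.608 mg/L.

t_c ≈ 0.552 d; D_c ≈ 3.19 mg/L; min DO ≈ 7.61 mg/L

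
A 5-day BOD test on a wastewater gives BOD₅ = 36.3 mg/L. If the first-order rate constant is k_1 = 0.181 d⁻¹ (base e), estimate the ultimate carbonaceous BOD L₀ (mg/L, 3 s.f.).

L₀ ≈ 61.0 mg/L

BOD₅ = L₀(1 − e^(−5k_1)) ⇒ L₀ = BOD₅ / (1 − e^(−5×0.181))
= 36.3 / (1 − 0.4045) = 36.3 / 0.5955 = 60.96 mg/L.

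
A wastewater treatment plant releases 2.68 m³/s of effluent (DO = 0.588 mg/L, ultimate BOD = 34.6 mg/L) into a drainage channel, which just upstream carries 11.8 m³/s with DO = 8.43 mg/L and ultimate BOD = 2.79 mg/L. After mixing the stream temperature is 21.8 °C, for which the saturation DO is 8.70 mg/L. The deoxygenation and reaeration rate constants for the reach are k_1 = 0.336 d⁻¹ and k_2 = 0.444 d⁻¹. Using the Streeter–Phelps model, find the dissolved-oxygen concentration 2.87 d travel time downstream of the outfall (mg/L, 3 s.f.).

DO ≈ 5.48 mg/L

Mixed DO = (11.8×8.43 + 2.68×0.588)/(11.8+2.68) = 101.0/14.48 = 6.979 mg/L.
Mixed L₀ = (11.8×2.79 + 2.68×34.6)/(14.48) = 125.7/14.48 = 8.677 mg/L.
Initial deficit D₀ = C_s − DO₀ = 8.70 − 6.979 = 1.721 mg/L.
D(2.87) = [0.336×8.677/(0.444−0.336)](e^(−0.336×2.87) − e^(−0.444×2.87)) + 1.721 e^(−0.444×2.87)
= 27.00 × (0.3812 − 0.2796) + 1.721 × 0.2796 = 3.224 mg/L.
DO = 8.70 − 3.224 = 5.476 mg/L.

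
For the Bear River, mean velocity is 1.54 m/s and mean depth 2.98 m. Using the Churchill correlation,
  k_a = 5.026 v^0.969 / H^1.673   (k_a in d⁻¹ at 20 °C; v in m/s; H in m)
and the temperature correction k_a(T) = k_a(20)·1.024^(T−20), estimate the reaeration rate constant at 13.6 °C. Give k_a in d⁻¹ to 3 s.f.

k_a(20) = 5.026 × 1.54^0.969 / 2.98^1.673 = 5.026 × 1.520 / 6.214 = 1.229 d⁻¹.
k_a(13.6) = 1.229 × 1.024^(13.6−20) = 1.229 × 0.8592 = 1.056 d⁻¹.

k_a ≈ 1.06 d⁻¹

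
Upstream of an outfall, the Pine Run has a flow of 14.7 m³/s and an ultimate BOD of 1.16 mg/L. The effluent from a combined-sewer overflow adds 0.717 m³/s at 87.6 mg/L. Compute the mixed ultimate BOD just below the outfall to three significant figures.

Flow-weighted mixing: C = (Q_r C_r + Q_w C_w)/(Q_r + Q_w)
= (14.7×1.16 + 0.717×87.6)/(14.7 + 0.717) = 79.86/15.42 = 5.180 mg/L.

5.18 mg/L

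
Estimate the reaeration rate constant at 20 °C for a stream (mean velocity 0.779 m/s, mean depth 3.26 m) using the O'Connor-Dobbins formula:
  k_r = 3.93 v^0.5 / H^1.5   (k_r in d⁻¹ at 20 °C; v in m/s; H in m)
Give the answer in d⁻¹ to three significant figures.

k_r ≈ 0.589 d⁻¹

k_r = 3.93 × 0.779^0.5 / 3.26^1.5 = 3.93 × 0.8826 / 5.886 = 0.5893 d⁻¹.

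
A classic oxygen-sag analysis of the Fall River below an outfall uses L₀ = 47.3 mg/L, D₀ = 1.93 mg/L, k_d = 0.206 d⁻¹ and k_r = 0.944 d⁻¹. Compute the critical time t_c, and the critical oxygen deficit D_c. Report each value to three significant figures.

With k_r/k_d = 4.583 and 1 − D₀(k_r−k_d)/(k_d L₀) = 0.8538,
t_c = ln(4.583 × 0.8538) / (0.944 − 0.206) = ln(3.913) / 0.7380 = 1.364/0.7380 = 1.849 d.
L(t_c) = L₀ e^(−k_d t_c) = 47.3 × 0.6833 = 32.32 mg/L, and at the critical point k_r D_c = k_d L, so D_c = (0.206/0.944) × 32.32 = 7.053 mg/L.

t_c ≈ 1.85 d; D_c ≈ 7.05 mg/L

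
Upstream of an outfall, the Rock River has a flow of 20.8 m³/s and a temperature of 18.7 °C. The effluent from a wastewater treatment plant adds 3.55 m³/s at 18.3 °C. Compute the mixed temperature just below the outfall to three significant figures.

18.6 °C

Flow-weighted mixing: C = (Q_r C_r + Q_w C_w)/(Q_r + Q_w)
= (20.8×18.7 + 3.55×18.3)/(20.8 + 3.55) = 453.9/24.35 = 18.64 °C.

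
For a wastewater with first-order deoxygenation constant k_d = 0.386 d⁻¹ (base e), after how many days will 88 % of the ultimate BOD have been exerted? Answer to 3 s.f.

t ≈ 5.49 d

y/L₀ = 1 − e^(−k_d t) = 0.88 ⇒ e^(−k_d t) = 0.120
t = −ln(0.120) / 0.386 = 2.120 / 0.386 = 5.493 d.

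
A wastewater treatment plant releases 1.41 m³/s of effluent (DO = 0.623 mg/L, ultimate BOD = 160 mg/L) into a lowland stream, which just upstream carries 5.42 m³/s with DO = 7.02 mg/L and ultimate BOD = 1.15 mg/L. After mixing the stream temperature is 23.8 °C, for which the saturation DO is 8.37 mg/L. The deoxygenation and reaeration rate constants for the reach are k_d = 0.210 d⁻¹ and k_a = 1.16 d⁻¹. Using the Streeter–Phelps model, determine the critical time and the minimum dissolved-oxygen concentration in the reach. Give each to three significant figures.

t_c ≈ 1.34 d; minimum DO ≈ 3.73 mg/L

Mixed DO = (5.42×7.02 + 1.41×0.623)/(5.42+1.41) = 38.93/6.830 = 5.699 mg/L.
Mixed L₀ = (5.42×1.15 + 1.41×160)/(6.830) = 231.8/6.830 = 33.94 mg/L.
Initial deficit D₀ = C_s − DO₀ = 8.37 − 5.699 = 2.671 mg/L.
t_c = (1/0.9500) ln[(1.16/0.210)(1 − 2.671×0.9500/(0.210×33.94))] = 1.053 × ln(3.558) = 1.336 d.
D_c = (0.210/1.16) × 33.94 × e^(−0.210×1.336) = 0.1810 × 33.94 × 0.7554 = 4.642 mg/L.
Minimum DO = 8.37 − 4.642 = 3.728 mg/L.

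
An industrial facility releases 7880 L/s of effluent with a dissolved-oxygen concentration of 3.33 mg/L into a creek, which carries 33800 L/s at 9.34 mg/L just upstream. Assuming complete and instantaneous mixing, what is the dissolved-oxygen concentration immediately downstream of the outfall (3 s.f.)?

8.20 mg/L

Flow-weighted mixing: C = (Q_r C_r + Q_w C_w)/(Q_r + Q_w)
= (33800×9.34 + 7880×3.33)/(33800 + 7880) = 341900/41680 = 8.204 mg/L.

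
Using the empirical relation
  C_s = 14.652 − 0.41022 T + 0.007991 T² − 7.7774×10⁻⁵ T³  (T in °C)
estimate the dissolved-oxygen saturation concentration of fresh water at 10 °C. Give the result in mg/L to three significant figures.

C_s ≈ 11.3 mg/L

C_s = 14.652 − 0.41022×10 + 0.007991×10² − 7.7774×10⁻⁵×10³ = 11.27 mg/L.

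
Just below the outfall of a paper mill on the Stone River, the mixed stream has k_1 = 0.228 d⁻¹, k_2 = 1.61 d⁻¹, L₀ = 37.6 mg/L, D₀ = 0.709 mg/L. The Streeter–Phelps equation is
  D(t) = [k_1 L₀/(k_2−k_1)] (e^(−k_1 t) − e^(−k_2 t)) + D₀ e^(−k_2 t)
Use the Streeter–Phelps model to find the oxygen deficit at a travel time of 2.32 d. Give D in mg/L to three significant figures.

k_1 L₀/(k_2−k_1) = 0.228×37.6/(1.61−0.228) = 8.573/1.382 = 6.203 mg/L.
e^(−k_1 t) = e^(−0.228×2.320) = 0.5892; e^(−k_2 t) = e^(−1.61×2.320) = 0.02387.
D = 6.203 × (0.5892 − 0.02387) + 0.709 × 0.02387 = 3.507 + 0.01692 = 3.524 mg/L.

D ≈ 3.52 mg/L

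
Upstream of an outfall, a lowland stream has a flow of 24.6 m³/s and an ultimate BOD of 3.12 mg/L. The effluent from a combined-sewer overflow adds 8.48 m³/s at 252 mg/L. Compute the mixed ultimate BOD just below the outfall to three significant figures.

66.9 mg/L

Flow-weighted mixing: C = (Q_r C_r + Q_w C_w)/(Q_r + Q_w)
= (24.6×3.12 + 8.48×252)/(24.6 + 8.48) = 2214/33.08 = 66.92 mg/L.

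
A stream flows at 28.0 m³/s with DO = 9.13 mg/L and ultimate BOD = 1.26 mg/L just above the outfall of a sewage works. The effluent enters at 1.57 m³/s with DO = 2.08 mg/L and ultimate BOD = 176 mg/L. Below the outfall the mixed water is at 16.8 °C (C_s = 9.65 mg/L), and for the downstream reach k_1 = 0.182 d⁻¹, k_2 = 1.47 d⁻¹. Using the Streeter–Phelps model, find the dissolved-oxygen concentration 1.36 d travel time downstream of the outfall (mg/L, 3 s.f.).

Mixed DO = (28.0×9.13 + 1.57×2.08)/(28.0+1.57) = 258.9/29.57 = 8.756 mg/L.
Mixed L₀ = (28.0×1.26 + 1.57×176)/(29.57) = 311.6/29.57 = 10.54 mg/L.
Initial deficit D₀ = C_s − DO₀ = 9.65 − 8.756 = 0.8943 mg/L.
D(1.36) = [0.182×10.54/(1.47−0.182)](e^(−0.182×1.36) − e^(−1.47×1.36)) + 0.8943 e^(−1.47×1.36)
= 1.489 × (0.7807 − 0.1354) + 0.8943 × 0.1354 = 1.082 mg/L.
DO = 9.65 − 1.082 = 8.568 mg/L.

DO ≈ 8.57 mg/L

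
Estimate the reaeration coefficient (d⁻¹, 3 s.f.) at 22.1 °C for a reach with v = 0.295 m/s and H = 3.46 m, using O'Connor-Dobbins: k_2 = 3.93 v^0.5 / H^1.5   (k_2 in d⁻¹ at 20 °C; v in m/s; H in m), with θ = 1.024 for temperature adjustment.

k_2(20) = 3.93 × 0.295^0.5 / 3.46^1.5 = 3.93 × 0.5431 / 6.436 = 0.3317 d⁻¹.
k_2(22.1) = 0.3317 × 1.024^(22.1−20) = 0.3317 × 1.051 = 0.3486 d⁻¹.

k_2 ≈ 0.349 d⁻¹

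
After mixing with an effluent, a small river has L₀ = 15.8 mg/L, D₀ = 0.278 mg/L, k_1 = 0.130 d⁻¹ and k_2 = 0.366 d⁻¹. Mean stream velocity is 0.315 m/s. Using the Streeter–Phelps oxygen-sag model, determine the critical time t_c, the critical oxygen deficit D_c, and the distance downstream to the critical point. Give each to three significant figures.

t_c = [1/(k_2−k_1)] ln[(k_2/k_1)(1 − D₀(k_2−k_1)/(k_1 L₀))]
= [1/(0.366−0.130)] ln[(0.366/0.130)(1 − 0.278×0.2360/(0.130×15.8))]
= (1/0.2360) ln[2.815 × 0.9681] = 4.237 × ln(2.725) = 4.237 × 1.003 = 4.248 d.
L(t_c) = L₀ e^(−k_1 t_c) = 15.8 × 0.5756 = 9.095 mg/L, and at the critical point k_2 D_c = k_1 L, so D_c = (0.130/0.366) × 9.095 = 3.230 mg/L.
x_c = v t_c = 0.315 m/s × 4.248 d × 86400 s/d = 115600 m ≈ 116 km.

t_c ≈ 4.25 d; D_c ≈ 3.23 mg/L; x_c ≈ 116 km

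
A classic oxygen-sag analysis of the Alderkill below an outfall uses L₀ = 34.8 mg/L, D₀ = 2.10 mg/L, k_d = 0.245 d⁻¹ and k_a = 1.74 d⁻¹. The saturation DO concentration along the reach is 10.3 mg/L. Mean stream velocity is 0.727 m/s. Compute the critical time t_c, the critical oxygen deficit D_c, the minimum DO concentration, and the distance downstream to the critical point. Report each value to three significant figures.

t_c = [1/(k_a−k_d)] ln[(k_a/k_d)(1 − D₀(k_a−k_d)/(k_d L₀))]
= [1/(1.74−0.245)] ln[(1.74/0.245)(1 − 2.10×1.495/(0.245×34.8))]
= (1/1.495) ln[7.102 × 0.6318] = 0.6689 × ln(4.487) = 0.6689 × 1.501 = 1.004 d.
D_c = (k_d/k_a) L₀ e^(−k_d t_c) = (0.245/1.74) × 34.8 × e^(−0.245×1.004) = 0.1408 × 34.8 × 0.7819 = 3.831 mg/L.
Minimum DO = C_s − D_c = 10.3 − 3.831 = 6.469 mg/L.
x_c = v t_c = 0.727 m/s × 1.004 d × 86400 s/d = 63070 m ≈ 63.1 km.

t_c ≈ 1.00 d; D_c ≈ 3.83 mg/L; min DO ≈ 6.47 mg/L; x_c ≈ 63.1 km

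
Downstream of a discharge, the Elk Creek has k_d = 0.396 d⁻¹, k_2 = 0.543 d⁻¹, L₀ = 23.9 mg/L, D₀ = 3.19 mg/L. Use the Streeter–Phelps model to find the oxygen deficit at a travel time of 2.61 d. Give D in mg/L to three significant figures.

k_d L₀/(k_2−k_d) = 0.396×23.9/(0.543−0.396) = 9.464/0.1470 = 64.38 mg/L.
e^(−k_d t) = e^(−0.396×2.610) = 0.3557; e^(−k_2 t) = e^(−0.543×2.610) = 0.2424.
D = 64.38 × (0.3557 − 0.2424) + 3.19 × 0.2424 = 7.298 + 0.7732 = 8.071 mg/L.

D ≈ 8.07 mg/L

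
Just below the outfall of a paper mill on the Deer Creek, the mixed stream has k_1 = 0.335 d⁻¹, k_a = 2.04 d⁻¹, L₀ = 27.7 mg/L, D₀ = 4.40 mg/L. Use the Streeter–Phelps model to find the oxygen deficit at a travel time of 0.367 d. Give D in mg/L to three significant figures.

k_1 L₀/(k_a−k_1) = 0.335×27.7/(2.04−0.335) = 9.280/1.705 = 5.443 mg/L.
e^(−k_1 t) = e^(−0.335×0.3670) = 0.8843; e^(−k_a t) = e^(−2.04×0.3670) = 0.4730.
D = 5.443 × (0.8843 − 0.4730) + 4.40 × 0.4730 = 2.239 + 2.081 = 4.320 mg/L.

D ≈ 4.32 mg/L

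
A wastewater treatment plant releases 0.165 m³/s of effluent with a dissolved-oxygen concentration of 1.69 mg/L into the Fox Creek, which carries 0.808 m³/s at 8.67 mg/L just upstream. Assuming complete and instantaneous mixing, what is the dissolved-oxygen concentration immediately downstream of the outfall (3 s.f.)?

Flow-weighted mixing: C = (Q_r C_r + Q_w C_w)/(Q_r + Q_w)
= (0.808×8.67 + 0.165×1.69)/(0.808 + 0.165) = 7.284/0.9730 = 7.486 mg/L.

7.49 mg/L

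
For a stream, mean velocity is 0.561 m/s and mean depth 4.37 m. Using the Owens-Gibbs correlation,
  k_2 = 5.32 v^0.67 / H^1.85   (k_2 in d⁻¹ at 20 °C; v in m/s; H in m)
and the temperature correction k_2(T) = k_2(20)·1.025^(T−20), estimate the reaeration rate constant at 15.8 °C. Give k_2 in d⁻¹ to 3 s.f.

k_2 ≈ 0.213 d⁻¹

k_2(20) = 5.32 × 0.561^0.67 / 4.37^1.85 = 5.32 × 0.6789 / 15.31 = 0.2360 d⁻¹.
k_2(15.8) = 0.2360 × 1.025^(15.8−20) = 0.2360 × 0.9015 = 0.2127 d⁻¹.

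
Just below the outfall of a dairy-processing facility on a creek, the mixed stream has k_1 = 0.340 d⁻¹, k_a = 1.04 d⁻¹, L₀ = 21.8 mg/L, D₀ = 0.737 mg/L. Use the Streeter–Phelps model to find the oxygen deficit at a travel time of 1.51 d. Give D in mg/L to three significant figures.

k_1 L₀/(k_a−k_1) = 0.340×21.8/(1.04−0.340) = 7.412/0.7000 = 10.59 mg/L.
e^(−k_1 t) = e^(−0.340×1.510) = 0.5985; e^(−k_a t) = e^(−1.04×1.510) = 0.2080.
D = 10.59 × (0.5985 − 0.2080) + 0.737 × 0.2080 = 4.135 + 0.1533 = 4.288 mg/L.

D ≈ 4.29 mg/L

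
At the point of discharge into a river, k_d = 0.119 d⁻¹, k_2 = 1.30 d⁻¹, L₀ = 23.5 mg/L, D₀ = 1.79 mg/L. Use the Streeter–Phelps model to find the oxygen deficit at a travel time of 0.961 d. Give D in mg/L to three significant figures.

k_d L₀/(k_2−k_d) = 0.119×23.5/(1.30−0.119) = 2.796/1.181 = 2.368 mg/L.
e^(−k_d t) = e^(−0.119×0.9610) = 0.8919; e^(−k_2 t) = e^(−1.30×0.9610) = 0.2867.
D = 2.368 × (0.8919 − 0.2867) + 1.79 × 0.2867 = 1.433 + 0.5132 = 1.946 mg/L.

D ≈ 1.95 mg/L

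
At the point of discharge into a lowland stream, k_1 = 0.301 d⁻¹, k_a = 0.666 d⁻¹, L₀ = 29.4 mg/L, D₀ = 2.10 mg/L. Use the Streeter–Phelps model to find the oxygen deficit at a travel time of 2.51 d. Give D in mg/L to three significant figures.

D ≈ 7.23 mg/L

k_1 L₀/(k_a−k_1) = 0.301×29.4/(0.666−0.301) = 8.849/0.3650 = 24.24 mg/L.
e^(−k_1 t) = e^(−0.301×2.510) = 0.4698; e^(−k_a t) = e^(−0.666×2.510) = 0.1879.
D = 24.24 × (0.4698 − 0.1879) + 2.10 × 0.1879 = 6.833 + 0.3947 = 7.228 mg/L.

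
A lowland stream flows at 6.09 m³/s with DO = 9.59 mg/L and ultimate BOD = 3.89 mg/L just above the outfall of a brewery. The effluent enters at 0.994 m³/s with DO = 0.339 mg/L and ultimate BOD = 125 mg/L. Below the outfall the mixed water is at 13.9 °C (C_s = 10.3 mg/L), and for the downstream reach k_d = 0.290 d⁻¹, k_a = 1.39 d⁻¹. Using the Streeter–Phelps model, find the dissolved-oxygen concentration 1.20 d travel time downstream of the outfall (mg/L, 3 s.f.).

Mixed DO = (6.09×9.59 + 0.994×0.339)/(6.09+0.994) = 58.74/7.084 = 8.292 mg/L.
Mixed L₀ = (6.09×3.89 + 0.994×125)/(7.084) = 147.9/7.084 = 20.88 mg/L.
Initial deficit D₀ = C_s − DO₀ = 10.3 − 8.292 = 2.008 mg/L.
D(1.20) = [0.290×20.88/(1.39−0.290)](e^(−0.290×1.20) − e^(−1.39×1.20)) + 2.008 e^(−1.39×1.20)
= 5.506 × (0.7061 − 0.1886) + 2.008 × 0.1886 = 3.228 mg/L.
DO = 10.3 − 3.228 = 7.072 mg/L.

DO ≈ 7.07 mg/L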